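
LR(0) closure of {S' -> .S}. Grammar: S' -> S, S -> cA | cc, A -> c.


Start: S' -> .S
For each item with dot before a nonterminal B, add B -> .γ for every B-production
Closure: [S' -> .S, S -> .cA, S -> .cc]


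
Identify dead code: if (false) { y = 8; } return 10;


condition is constant false, so the whole block is unreachable
Dead: 'if (false) { y = 8; }'


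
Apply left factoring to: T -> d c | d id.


Common prefix: 'd'
Factored: T -> d T', T' -> c | id


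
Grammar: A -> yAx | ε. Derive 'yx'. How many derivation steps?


Derivation: A => yAx => yx
Steps: 2


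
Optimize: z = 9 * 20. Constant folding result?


9 * 20 = 180 at compile time
Optimized: z = 180


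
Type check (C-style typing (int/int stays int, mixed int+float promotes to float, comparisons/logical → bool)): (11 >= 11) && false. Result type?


Operand types: bool && bool
Rule: logical operators take bool operands and yield bool
Result type: bool


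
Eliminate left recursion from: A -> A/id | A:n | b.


Left-recursive alternatives: A/id, A:n; non-recursive: b
Introduce A': A -> bA', A' -> /idA' | :nA' | ε


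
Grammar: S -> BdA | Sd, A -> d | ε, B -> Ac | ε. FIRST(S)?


Per alternative of S: FIRST(BdA) = {c, d}; FIRST(Sd) = {c, d}
FIRST(S) = {c, d}


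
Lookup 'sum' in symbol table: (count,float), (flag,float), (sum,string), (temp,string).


Lookup 'sum' → type string


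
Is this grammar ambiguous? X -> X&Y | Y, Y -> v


precedence layered via separate nonterminal Y: deterministic
Unambiguous


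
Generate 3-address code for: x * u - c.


Break into single-operator statements:
t1 = x * u
t2 = t1 - c


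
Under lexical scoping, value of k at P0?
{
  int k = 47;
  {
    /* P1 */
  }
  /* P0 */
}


k declared in the same block as P0
k = 47


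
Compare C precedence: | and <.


'<' is relational (level 7); '|' is bitwise OR (level 3)
Higher level binds tighter
'<' has higher precedence than '|'


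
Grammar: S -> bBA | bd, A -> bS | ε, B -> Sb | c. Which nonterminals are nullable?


A nonterminal is nullable iff some alternative derives ε (directly, or every symbol in it is nullable)
Nullable: {A}


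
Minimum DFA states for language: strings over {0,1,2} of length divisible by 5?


Track length mod 5: states 0..4, accept at 0
Minimal DFA: 5 states


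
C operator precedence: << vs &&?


'<<' is shift (level 8); '&&' is logical AND (level 2)
Higher level binds tighter
'<<' has higher precedence than '&&'


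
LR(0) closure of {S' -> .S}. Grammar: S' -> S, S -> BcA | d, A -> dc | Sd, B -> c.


Start: S' -> .S
For each item with dot before a nonterminal B, add B -> .γ for every B-production
Closure: [S' -> .S, S -> .BcA, S -> .d, B -> .c]


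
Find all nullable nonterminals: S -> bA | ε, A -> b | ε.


A nonterminal is nullable iff some alternative derives ε (directly, or every symbol in it is nullable)
Nullable: {A, S}


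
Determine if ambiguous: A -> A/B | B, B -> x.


precedence layered via separate nonterminal B: deterministic
Unambiguous


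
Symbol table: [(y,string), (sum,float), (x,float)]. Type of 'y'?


Lookup 'y' → type string


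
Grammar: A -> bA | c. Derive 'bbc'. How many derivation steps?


Derivation: A => bA => bbA => bbc
Steps: 3


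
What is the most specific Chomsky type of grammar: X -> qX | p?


Right-linear: every RHS is a terminal or a terminal followed by one nonterminal
Classification: Type 3 (Regular)


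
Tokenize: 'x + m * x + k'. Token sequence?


Scan left to right, longest-match per lexeme
Tokens: ID(x), OP(+), ID(m), OP(*), ID(x), OP(+), ID(k)


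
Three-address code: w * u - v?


Break into single-operator statements:
t1 = w * u
t2 = t1 - v


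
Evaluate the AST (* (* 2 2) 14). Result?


Evaluate inner: (* 2 2) = 4
Evaluate root: (* 4 14) = 56
Result: 56


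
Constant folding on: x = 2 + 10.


2 + 10 = 12 at compile time
Optimized: x = 12


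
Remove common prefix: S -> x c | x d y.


Common prefix: 'x'
Factored: S -> x S', S' -> c | d y


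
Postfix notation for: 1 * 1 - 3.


Left to right (same or higher precedence on left)
Postfix: 1 1 * 3 -


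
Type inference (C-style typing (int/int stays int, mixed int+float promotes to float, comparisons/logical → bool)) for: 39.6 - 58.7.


Operand types: float - float
Rule: mixed int/float promotes to float; int/int stays int
Result type: float


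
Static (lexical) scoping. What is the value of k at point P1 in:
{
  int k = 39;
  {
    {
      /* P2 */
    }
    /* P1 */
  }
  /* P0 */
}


P1's block does not declare k; resolves to the enclosing declaration at depth 0
k = 39


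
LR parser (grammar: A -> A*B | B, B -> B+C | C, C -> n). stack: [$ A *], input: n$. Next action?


no handle ('A*' is not any RHS); shift 'n'
Action: shift


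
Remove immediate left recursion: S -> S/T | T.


Left-recursive alternatives: S/T; non-recursive: T
Introduce S': S -> TS', S' -> /TS' | ε


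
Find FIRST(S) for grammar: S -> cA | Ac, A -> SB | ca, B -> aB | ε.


Per alternative of S: FIRST(cA) = {c}; FIRST(Ac) = {c}
FIRST(S) = {c}


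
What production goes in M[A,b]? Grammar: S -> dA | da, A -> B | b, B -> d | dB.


For [A, b]: 'b' ∈ FIRST(b)
Entry: A -> b


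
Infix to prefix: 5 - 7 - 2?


left-to-right (same/higher precedence on left): tree is (- (- 5 7) 2)
Prefix: - - 5 7 2


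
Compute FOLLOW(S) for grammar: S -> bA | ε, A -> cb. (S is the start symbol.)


$ ∈ FOLLOW(S). For each A -> αBβ: add FIRST(β)\{ε} to FOLLOW(B); if β nullable, add FOLLOW(A).
FOLLOW(S) = {$}


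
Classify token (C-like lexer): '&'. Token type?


Pattern: operator symbol
Type: OPERATOR


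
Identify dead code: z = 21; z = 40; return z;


first assignment to z is overwritten before any read
Dead: 'z = 21'


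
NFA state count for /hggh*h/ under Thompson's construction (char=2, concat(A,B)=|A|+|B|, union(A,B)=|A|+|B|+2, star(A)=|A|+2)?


Syntax tree has 5 char leaf(s), 0 union(s), 1 star(s)
chars contribute 5×2 = 10; each union adds +2; each star adds +2
Total: 10 + 0 + 2 = 12 states


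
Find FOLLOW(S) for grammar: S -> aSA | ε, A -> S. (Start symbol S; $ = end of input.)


$ ∈ FOLLOW(S). For each A -> αBβ: add FIRST(β)\{ε} to FOLLOW(B); if β nullable, add FOLLOW(A).
FOLLOW(S) = {$, a}


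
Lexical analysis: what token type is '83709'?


Pattern: digits only
Type: INTEGER_LITERAL


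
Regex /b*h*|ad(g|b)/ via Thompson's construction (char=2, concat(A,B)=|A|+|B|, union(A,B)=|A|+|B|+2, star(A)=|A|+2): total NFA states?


Syntax tree has 6 char leaf(s), 2 union(s), 2 star(s)
chars contribute 6×2 = 12; each union adds +2; each star adds +2
Total: 12 + 4 + 4 = 20 states


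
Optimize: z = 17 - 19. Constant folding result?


17 - 19 = -2 at compile time
Optimized: z = -2


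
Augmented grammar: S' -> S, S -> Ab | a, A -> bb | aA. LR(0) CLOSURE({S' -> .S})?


Start: S' -> .S
For each item with dot before a nonterminal B, add B -> .γ for every B-production
Closure: [S' -> .S, S -> .Ab, S -> .a, A -> .bb, A -> .aA]


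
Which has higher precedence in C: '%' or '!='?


'%' is multiplicative (level 10); '!=' is equality (level 6)
Higher level binds tighter
'%' has higher precedence than '!='


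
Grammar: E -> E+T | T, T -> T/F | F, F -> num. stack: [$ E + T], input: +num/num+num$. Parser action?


handle 'E+T' on top; lookahead ∈ FOLLOW(E) = {+, $}
Action: reduce (E -> E+T)


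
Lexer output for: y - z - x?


Scan left to right, longest-match per lexeme
Tokens: ID(y), OP(-), ID(z), OP(-), ID(x)


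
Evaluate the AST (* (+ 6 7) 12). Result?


Evaluate inner: (+ 6 7) = 13
Evaluate root: (* 13 12) = 156
Result: 156


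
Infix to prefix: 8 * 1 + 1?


left-to-right (same/higher precedence on left): tree is (+ (* 8 1) 1)
Prefix: + * 8 1 1


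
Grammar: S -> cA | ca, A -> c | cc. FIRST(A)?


Per alternative of A: FIRST(c) = {c}; FIRST(cc) = {c}
FIRST(A) = {c}


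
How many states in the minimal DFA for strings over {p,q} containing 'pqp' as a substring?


KMP-style automaton: 3 progress states + 1 absorbing accept = 4
Minimal DFA: 4 states


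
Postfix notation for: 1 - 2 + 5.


Left to right (same or higher precedence on left)
Postfix: 1 2 - 5 +


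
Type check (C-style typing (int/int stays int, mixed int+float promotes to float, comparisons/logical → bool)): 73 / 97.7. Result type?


Operand types: int / float
Rule: mixed int/float promotes to float; int/int stays int
Result type: float


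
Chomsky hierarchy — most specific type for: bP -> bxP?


LHS has context (more than one symbol) and |LHS| ≤ |RHS|
Classification: Type 1 (Context-Sensitive)


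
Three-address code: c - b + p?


Break into single-operator statements:
t1 = c - b
t2 = t1 + p


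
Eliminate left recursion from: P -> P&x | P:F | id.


Left-recursive alternatives: P&x, P:F; non-recursive: id
Introduce P': P -> idP', P' -> &xP' | :FP' | ε


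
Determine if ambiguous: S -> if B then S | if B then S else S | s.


dangling else: 'if B then if B then s else s' parses two ways
Ambiguous


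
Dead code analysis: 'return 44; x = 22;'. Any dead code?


statement follows a return and is unreachable
Dead: 'x = 22'


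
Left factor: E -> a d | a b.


Common prefix: 'a'
Factored: E -> a E', E' -> d | b


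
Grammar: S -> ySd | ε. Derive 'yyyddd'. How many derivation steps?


Derivation: S => ySd => yySdd => yyySddd => yyyddd
Steps: 4


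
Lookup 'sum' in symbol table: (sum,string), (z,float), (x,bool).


Lookup 'sum' → type string


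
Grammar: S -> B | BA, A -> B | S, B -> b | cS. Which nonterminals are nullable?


A nonterminal is nullable iff some alternative derives ε (directly, or every symbol in it is nullable)
Nullable: {}


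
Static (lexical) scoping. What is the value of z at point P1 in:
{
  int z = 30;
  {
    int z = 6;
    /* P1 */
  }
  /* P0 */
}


z declared in the same block as P1
z = 6


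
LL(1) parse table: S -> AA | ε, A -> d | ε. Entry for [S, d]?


For [S, d]: 'd' ∈ FIRST(AA)
Entry: S -> AA


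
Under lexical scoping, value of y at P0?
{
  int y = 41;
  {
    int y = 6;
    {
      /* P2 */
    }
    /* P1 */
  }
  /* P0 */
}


y declared in the same block as P0
y = 41


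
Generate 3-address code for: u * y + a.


Break into single-operator statements:
t1 = u * y
t2 = t1 + a


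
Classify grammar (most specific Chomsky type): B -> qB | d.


Right-linear: every RHS is a terminal or a terminal followed by one nonterminal
Classification: Type 3 (Regular)


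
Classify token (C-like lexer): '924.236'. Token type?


Pattern: digits with a decimal point
Type: FLOAT_LITERAL


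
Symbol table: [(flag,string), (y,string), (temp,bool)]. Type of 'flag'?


Lookup 'flag' → type string


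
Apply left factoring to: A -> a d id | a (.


Common prefix: 'a'
Factored: A -> a A', A' -> d id | (


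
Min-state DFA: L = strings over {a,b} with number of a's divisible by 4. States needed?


Track (count of a) mod 4: states 0..3, accept at 0
Minimal DFA: 4 states


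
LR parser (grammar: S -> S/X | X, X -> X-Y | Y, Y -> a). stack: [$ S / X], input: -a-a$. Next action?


'-' can extend X; shift to build X -> X-Y
Action: shift


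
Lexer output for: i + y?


Scan left to right, longest-match per lexeme
Tokens: ID(i), OP(+), ID(y)


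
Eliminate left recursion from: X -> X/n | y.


Left-recursive alternatives: X/n; non-recursive: y
Introduce X': X -> yX', X' -> /nX' | ε


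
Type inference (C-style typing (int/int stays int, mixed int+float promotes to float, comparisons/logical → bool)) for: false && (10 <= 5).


Operand types: bool && bool
Rule: logical operators take bool operands and yield bool
Result type: bool


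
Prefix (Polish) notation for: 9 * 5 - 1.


left-to-right (same/higher precedence on left): tree is (- (* 9 5) 1)
Prefix: - * 9 5 1


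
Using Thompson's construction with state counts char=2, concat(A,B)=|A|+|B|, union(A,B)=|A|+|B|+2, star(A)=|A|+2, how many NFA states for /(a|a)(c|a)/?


Syntax tree has 4 char leaf(s), 2 union(s), 0 star(s)
chars contribute 4×2 = 8; each union adds +2; each star adds +2
Total: 8 + 4 + 0 = 12 states


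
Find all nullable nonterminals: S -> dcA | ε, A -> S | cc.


A nonterminal is nullable iff some alternative derives ε (directly, or every symbol in it is nullable)
Nullable: {A, S}


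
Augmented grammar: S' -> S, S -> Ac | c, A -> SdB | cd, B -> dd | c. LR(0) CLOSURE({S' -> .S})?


Start: S' -> .S
For each item with dot before a nonterminal B, add B -> .γ for every B-production
Closure: [S' -> .S, S -> .Ac, S -> .c, A -> .SdB, A -> .cd]


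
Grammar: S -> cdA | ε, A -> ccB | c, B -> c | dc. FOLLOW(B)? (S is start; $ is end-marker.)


$ ∈ FOLLOW(S). For each A -> αBβ: add FIRST(β)\{ε} to FOLLOW(B); if β nullable, add FOLLOW(A).
FOLLOW(B) = {$}


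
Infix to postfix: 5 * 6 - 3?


Left to right (same or higher precedence on left)
Postfix: 5 6 * 3 -


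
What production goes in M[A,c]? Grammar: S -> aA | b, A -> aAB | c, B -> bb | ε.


For [A, c]: 'c' ∈ FIRST(c)
Entry: A -> c


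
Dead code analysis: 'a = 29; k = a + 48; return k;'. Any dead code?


a is read by k's definition; k is returned
No dead code


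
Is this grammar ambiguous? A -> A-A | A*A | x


'x-x*x' has two parse trees (no precedence encoded between - and *)
Ambiguous


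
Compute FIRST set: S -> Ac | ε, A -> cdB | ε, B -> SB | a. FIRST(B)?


Per alternative of B: FIRST(SB) = {a, c}; FIRST(a) = {a}
FIRST(B) = {a, c}


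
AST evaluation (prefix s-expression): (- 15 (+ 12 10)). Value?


Evaluate inner: (+ 12 10) = 22
Evaluate root: (- 15 22) = -7
Result: -7


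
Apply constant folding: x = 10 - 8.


10 - 8 = 2 at compile time
Optimized: x = 2


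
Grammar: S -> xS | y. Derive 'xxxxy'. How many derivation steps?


Derivation: S => xS => xxS => xxxS => xxxxS => xxxxy
Steps: 5


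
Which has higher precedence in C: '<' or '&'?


'<' is relational (level 7); '&' is bitwise AND (level 5)
Higher level binds tighter
'<' has higher precedence than '&'


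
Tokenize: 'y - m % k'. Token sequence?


Scan left to right, longest-match per lexeme
Tokens: ID(y), OP(-), ID(m), OP(%), ID(k)


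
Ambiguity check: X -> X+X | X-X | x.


'x+x-x' has two parse trees (no precedence encoded between + and -)
Ambiguous


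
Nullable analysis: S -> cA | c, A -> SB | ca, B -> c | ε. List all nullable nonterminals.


A nonterminal is nullable iff some alternative derives ε (directly, or every symbol in it is nullable)
Nullable: {B}


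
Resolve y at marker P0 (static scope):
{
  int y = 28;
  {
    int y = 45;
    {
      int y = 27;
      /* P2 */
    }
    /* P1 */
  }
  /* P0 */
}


y declared in the same block as P0
y = 28


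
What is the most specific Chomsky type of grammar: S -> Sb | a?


Left-linear: every RHS is a terminal or one nonterminal followed by a terminal
Classification: Type 3 (Regular)


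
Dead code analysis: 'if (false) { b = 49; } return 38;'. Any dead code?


condition is constant false, so the whole block is unreachable
Dead: 'if (false) { b = 49; }'


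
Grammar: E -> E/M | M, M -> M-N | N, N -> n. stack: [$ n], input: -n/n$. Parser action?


'n' on top is the handle for N -> n
Action: reduce (N -> n)


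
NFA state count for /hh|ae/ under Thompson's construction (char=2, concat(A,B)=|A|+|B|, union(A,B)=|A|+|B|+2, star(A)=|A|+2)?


Syntax tree has 4 char leaf(s), 1 union(s), 0 star(s)
chars contribute 4×2 = 8; each union adds +2; each star adds +2
Total: 8 + 2 + 0 = 10 states


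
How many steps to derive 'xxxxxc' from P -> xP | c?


Derivation: P => xP => xxP => xxxP => xxxxP => xxxxxP => xxxxxc
Steps: 6


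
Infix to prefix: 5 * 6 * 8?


left-to-right (same/higher precedence on left): tree is (* (* 5 6) 8)
Prefix: * * 5 6 8


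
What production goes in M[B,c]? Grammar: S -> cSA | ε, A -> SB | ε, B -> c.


For [B, c]: 'c' ∈ FIRST(c)
Entry: B -> c


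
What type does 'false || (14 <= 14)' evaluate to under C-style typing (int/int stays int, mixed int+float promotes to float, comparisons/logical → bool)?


Operand types: bool || bool
Rule: logical operators take bool operands and yield bool
Result type: bool


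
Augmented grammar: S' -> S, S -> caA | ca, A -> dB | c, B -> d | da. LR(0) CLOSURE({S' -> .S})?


Start: S' -> .S
For each item with dot before a nonterminal B, add B -> .γ for every B-production
Closure: [S' -> .S, S -> .caA, S -> .ca]


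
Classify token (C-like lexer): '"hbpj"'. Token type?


Pattern: double-quoted sequence
Type: STRING_LITERAL


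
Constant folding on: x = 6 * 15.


6 * 15 = 90 at compile time
Optimized: x = 90


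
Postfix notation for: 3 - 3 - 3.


Left to right (same or higher precedence on left)
Postfix: 3 3 - 3 -


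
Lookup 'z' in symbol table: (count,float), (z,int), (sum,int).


Lookup 'z' → type int


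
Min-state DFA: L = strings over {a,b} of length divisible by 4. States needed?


Track length mod 4: states 0..3, accept at 0
Minimal DFA: 4 states


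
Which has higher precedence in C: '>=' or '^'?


'>=' is relational (level 7); '^' is bitwise XOR (level 4)
Higher level binds tighter
'>=' has higher precedence than '^'


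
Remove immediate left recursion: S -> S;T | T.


Left-recursive alternatives: S;T; non-recursive: T
Introduce S': S -> TS', S' -> ;TS' | ε


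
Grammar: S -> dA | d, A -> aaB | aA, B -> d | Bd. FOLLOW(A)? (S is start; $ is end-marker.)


$ ∈ FOLLOW(S). For each A -> αBβ: add FIRST(β)\{ε} to FOLLOW(B); if β nullable, add FOLLOW(A).
FOLLOW(A) = {$}


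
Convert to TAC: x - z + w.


Break into single-operator statements:
t1 = x - z
t2 = t1 + w


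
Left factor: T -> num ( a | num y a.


Common prefix: 'num'
Factored: T -> num T', T' -> ( a | y a


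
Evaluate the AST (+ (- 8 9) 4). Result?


Evaluate inner: (- 8 9) = -1
Evaluate root: (+ -1 4) = 3
Result: 3


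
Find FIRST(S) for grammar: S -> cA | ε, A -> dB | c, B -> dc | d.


Per alternative of S: FIRST(cA) = {c}; FIRST(ε) = {ε}
FIRST(S) = {c, ε}


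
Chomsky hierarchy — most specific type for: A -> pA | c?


Right-linear: every RHS is a terminal or a terminal followed by one nonterminal
Classification: Type 3 (Regular)


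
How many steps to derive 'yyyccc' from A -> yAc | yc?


Derivation: A => yAc => yyAcc => yyyccc
Steps: 3


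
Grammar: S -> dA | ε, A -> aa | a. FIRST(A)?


Per alternative of A: FIRST(aa) = {a}; FIRST(a) = {a}
FIRST(A) = {a}


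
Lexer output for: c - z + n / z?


Scan left to right, longest-match per lexeme
Tokens: ID(c), OP(-), ID(z), OP(+), ID(n), OP(/), ID(z)


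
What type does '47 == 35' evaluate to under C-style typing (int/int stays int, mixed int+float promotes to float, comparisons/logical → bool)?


Operand types: int == int
Rule: comparison yields bool
Result type: bool


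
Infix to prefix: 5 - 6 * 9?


'*' binds tighter: tree is (- 5 (* 6 9))
Prefix: - 5 * 6 9


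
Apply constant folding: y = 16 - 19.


16 - 19 = -3 at compile time
Optimized: y = -3


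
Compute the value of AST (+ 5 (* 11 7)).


Evaluate inner: (* 11 7) = 77
Evaluate root: (+ 5 77) = 82
Result: 82


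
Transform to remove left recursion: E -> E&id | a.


Left-recursive alternatives: E&id; non-recursive: a
Introduce E': E -> aE', E' -> &idE' | ε


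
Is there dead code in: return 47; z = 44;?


statement follows a return and is unreachable
Dead: 'z = 44'


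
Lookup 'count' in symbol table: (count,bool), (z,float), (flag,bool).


Lookup 'count' → type bool


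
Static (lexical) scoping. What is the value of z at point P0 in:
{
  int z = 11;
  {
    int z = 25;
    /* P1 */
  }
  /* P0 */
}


z declared in the same block as P0
z = 11


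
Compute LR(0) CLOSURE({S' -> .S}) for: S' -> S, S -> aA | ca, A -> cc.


Start: S' -> .S
For each item with dot before a nonterminal B, add B -> .γ for every B-production
Closure: [S' -> .S, S -> .aA, S -> .ca]


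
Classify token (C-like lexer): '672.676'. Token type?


Pattern: digits with a decimal point
Type: FLOAT_LITERAL


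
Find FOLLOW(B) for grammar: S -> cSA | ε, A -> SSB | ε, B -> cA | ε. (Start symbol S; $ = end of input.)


$ ∈ FOLLOW(S). For each A -> αBβ: add FIRST(β)\{ε} to FOLLOW(B); if β nullable, add FOLLOW(A).
FOLLOW(B) = {$, c}


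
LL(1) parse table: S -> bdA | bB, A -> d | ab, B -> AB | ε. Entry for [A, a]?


For [A, a]: 'a' ∈ FIRST(ab)
Entry: A -> ab


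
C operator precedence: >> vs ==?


'>>' is shift (level 8); '==' is equality (level 6)
Higher level binds tighter
'>>' has higher precedence than '=='


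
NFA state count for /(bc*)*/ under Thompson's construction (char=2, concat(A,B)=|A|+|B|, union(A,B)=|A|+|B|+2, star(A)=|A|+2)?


Syntax tree has 2 char leaf(s), 0 union(s), 2 star(s)
chars contribute 2×2 = 4; each union adds +2; each star adds +2
Total: 4 + 0 + 4 = 8 states


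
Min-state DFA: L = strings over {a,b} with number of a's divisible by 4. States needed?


Track (count of a) mod 4: states 0..3, accept at 0
Minimal DFA: 4 states


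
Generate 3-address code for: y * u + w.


Break into single-operator statements:
t1 = y * u
t2 = t1 + w


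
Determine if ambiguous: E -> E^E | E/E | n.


'n^n/n' has two parse trees (no precedence encoded between ^ and /)
Ambiguous


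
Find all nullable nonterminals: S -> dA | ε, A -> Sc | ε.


A nonterminal is nullable iff some alternative derives ε (directly, or every symbol in it is nullable)
Nullable: {A, S}


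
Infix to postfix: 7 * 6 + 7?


Left to right (same or higher precedence on left)
Postfix: 7 6 * 7 +


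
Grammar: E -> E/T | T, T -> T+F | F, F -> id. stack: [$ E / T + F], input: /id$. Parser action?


handle 'T+F' on top
Action: reduce (T -> T+F)


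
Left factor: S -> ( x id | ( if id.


Common prefix: '('
Factored: S -> ( S', S' -> x id | if id


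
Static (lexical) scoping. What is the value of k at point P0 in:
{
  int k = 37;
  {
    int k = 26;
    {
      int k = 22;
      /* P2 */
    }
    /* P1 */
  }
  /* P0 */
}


k declared in the same block as P0
k = 37


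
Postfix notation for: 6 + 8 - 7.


Left to right (same or higher precedence on left)
Postfix: 6 8 + 7 -


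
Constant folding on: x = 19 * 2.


19 * 2 = 38 at compile time
Optimized: x = 38


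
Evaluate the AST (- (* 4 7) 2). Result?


Evaluate inner: (* 4 7) = 28
Evaluate root: (- 28 2) = 26
Result: 26


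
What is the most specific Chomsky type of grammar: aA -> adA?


LHS has context (more than one symbol) and |LHS| ≤ |RHS|
Classification: Type 1 (Context-Sensitive)


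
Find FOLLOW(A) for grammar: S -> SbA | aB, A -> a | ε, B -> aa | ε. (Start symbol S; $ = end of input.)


$ ∈ FOLLOW(S). For each A -> αBβ: add FIRST(β)\{ε} to FOLLOW(B); if β nullable, add FOLLOW(A).
FOLLOW(A) = {$, b}


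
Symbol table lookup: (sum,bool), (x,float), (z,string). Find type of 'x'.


Lookup 'x' → type float


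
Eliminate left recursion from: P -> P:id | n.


Left-recursive alternatives: P:id; non-recursive: n
Introduce P': P -> nP', P' -> :idP' | ε


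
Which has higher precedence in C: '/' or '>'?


'/' is multiplicative (level 10); '>' is relational (level 7)
Higher level binds tighter
'/' has higher precedence than '>'


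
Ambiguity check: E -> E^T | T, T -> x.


precedence layered via separate nonterminal T: deterministic
Unambiguous


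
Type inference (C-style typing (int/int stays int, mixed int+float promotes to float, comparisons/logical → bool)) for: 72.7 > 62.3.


Operand types: float > float
Rule: comparison yields bool
Result type: bool


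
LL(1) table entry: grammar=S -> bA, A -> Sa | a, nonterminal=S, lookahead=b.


For [S, b]: 'b' ∈ FIRST(bA)
Entry: S -> bA


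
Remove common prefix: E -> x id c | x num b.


Common prefix: 'x'
Factored: E -> x E', E' -> id c | num b


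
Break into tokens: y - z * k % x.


Scan left to right, longest-match per lexeme
Tokens: ID(y), OP(-), ID(z), OP(*), ID(k), OP(%), ID(x)


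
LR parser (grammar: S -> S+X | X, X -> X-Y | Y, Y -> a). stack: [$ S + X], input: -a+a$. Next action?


'-' can extend X; shift to build X -> X-Y
Action: shift


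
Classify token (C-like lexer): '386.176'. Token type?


Pattern: digits with a decimal point
Type: FLOAT_LITERAL


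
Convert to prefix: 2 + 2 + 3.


left-to-right (same/higher precedence on left): tree is (+ (+ 2 2) 3)
Prefix: + + 2 2 3


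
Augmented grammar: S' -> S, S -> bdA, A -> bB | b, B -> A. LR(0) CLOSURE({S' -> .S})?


Start: S' -> .S
For each item with dot before a nonterminal B, add B -> .γ for every B-production
Closure: [S' -> .S, S -> .bdA]


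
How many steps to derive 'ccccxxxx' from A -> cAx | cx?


Derivation: A => cAx => ccAxx => cccAxxx => ccccxxxx
Steps: 4


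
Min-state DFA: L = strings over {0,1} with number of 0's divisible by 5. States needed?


Track (count of 0) mod 5: states 0..4, accept at 0
Minimal DFA: 5 states


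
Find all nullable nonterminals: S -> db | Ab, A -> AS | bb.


A nonterminal is nullable iff some alternative derives ε (directly, or every symbol in it is nullable)
Nullable: {}


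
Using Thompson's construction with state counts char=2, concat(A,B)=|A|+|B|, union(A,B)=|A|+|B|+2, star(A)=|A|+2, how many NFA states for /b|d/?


Syntax tree has 2 char leaf(s), 1 union(s), 0 star(s)
chars contribute 2×2 = 4; each union adds +2; each star adds +2
Total: 4 + 2 + 0 = 6 states


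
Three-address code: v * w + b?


Break into single-operator statements:
t1 = v * w
t2 = t1 + b


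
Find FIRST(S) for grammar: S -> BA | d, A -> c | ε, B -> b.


Per alternative of S: FIRST(BA) = {b}; FIRST(d) = {d}
FIRST(S) = {b, d}


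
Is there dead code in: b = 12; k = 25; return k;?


b is assigned but never read
Dead: 'b = 12'


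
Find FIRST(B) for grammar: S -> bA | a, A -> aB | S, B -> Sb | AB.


Per alternative of B: FIRST(Sb) = {a, b}; FIRST(AB) = {a, b}
FIRST(B) = {a, b}


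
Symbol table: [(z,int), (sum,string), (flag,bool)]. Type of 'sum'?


Lookup 'sum' → type string


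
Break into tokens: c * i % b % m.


Scan left to right, longest-match per lexeme
Tokens: ID(c), OP(*), ID(i), OP(%), ID(b), OP(%), ID(m)


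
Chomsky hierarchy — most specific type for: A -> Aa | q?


Left-linear: every RHS is a terminal or one nonterminal followed by a terminal
Classification: Type 3 (Regular)


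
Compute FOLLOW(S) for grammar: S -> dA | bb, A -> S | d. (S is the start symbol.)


$ ∈ FOLLOW(S). For each A -> αBβ: add FIRST(β)\{ε} to FOLLOW(B); if β nullable, add FOLLOW(A).
FOLLOW(S) = {$}


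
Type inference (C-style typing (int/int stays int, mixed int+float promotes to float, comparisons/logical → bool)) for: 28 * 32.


Operand types: int * int
Rule: mixed int/float promotes to float; int/int stays int
Result type: int


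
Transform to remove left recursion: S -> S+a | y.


Left-recursive alternatives: S+a; non-recursive: y
Introduce S': S -> yS', S' -> +aS' | ε


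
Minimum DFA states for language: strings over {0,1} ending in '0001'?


Track the longest suffix of input matching a prefix of '0001': 5 classes (prefixes of length 0..4)
Minimal DFA: 5 states


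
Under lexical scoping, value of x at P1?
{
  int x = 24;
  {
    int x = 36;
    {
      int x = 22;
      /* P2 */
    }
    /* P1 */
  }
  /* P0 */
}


x declared in the same block as P1
x = 36


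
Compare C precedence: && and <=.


'<=' is relational (level 7); '&&' is logical AND (level 2)
Higher level binds tighter
'<=' has higher precedence than '&&'


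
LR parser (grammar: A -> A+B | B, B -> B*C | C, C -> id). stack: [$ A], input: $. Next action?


start symbol A on stack, input exhausted
Action: accept


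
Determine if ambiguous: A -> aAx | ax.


balanced a^n…x^n: each string has a unique parse
Unambiguous


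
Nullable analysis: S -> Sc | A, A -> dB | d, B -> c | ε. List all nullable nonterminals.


A nonterminal is nullable iff some alternative derives ε (directly, or every symbol in it is nullable)
Nullable: {B}


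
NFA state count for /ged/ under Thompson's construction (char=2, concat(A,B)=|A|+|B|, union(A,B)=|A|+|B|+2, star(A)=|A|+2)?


Syntax tree has 3 char leaf(s), 0 union(s), 0 star(s)
chars contribute 3×2 = 6; each union adds +2; each star adds +2
Total: 6 + 0 + 0 = 6 states


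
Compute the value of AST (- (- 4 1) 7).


Evaluate inner: (- 4 1) = 3
Evaluate root: (- 3 7) = -4
Result: -4


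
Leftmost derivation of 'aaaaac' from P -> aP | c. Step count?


Derivation: P => aP => aaP => aaaP => aaaaP => aaaaaP => aaaaac
Steps: 6


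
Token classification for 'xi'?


Pattern: letter/underscore followed by alphanumerics, not a keyword
Type: IDENTIFIER


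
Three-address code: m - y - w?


Break into single-operator statements:
t1 = m - y
t2 = t1 - w


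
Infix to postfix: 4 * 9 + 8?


Left to right (same or higher precedence on left)
Postfix: 4 9 * 8 +


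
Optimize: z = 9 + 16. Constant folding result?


9 + 16 = 25 at compile time
Optimized: z = 25


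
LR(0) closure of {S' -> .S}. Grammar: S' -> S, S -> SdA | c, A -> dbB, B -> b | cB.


Start: S' -> .S
For each item with dot before a nonterminal B, add B -> .γ for every B-production
Closure: [S' -> .S, S -> .SdA, S -> .c]


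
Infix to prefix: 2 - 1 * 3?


'*' binds tighter: tree is (- 2 (* 1 3))
Prefix: - 2 * 1 3


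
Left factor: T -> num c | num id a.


Common prefix: 'num'
Factored: T -> num T', T' -> c | id a


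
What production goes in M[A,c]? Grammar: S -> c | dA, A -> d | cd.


For [A, c]: 'c' ∈ FIRST(cd)
Entry: A -> cd


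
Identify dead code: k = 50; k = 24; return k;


first assignment to k is overwritten before any read
Dead: 'k = 50'


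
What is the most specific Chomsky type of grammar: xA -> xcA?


LHS has context (more than one symbol) and |LHS| ≤ |RHS|
Classification: Type 1 (Context-Sensitive)


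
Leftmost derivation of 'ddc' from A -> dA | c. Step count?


Derivation: A => dA => ddA => ddc
Steps: 3


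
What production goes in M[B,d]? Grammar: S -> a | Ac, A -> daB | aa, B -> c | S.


For [B, d]: 'd' ∈ FIRST(S)
Entry: B -> S


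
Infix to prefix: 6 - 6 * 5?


'*' binds tighter: tree is (- 6 (* 6 5))
Prefix: - 6 * 6 5


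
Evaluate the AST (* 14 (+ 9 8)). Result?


Evaluate inner: (+ 9 8) = 17
Evaluate root: (* 14 17) = 238
Result: 238


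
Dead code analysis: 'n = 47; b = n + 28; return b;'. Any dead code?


n is read by b's definition; b is returned
No dead code


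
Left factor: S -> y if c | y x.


Common prefix: 'y'
Factored: S -> y S', S' -> if c | x


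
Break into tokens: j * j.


Scan left to right, longest-match per lexeme
Tokens: ID(j), OP(*), ID(j)


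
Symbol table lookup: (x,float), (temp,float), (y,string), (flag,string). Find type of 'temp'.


Lookup 'temp' → type float


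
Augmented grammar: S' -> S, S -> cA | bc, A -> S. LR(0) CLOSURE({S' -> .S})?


Start: S' -> .S
For each item with dot before a nonterminal B, add B -> .γ for every B-production
Closure: [S' -> .S, S -> .cA, S -> .bc]


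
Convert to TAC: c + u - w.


Break into single-operator statements:
t1 = c + u
t2 = t1 - w


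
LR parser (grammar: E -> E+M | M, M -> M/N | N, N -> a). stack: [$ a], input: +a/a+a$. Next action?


'a' on top is the handle for N -> a
Action: reduce (N -> a)


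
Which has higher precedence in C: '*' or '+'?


'*' is multiplicative (level 10); '+' is additive (level 9)
Higher level binds tighter
'*' has higher precedence than '+'


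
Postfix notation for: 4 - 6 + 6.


Left to right (same or higher precedence on left)
Postfix: 4 6 - 6 +


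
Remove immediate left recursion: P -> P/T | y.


Left-recursive alternatives: P/T; non-recursive: y
Introduce P': P -> yP', P' -> /TP' | ε


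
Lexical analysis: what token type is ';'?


Pattern: delimiter/punctuation
Type: PUNCTUATION


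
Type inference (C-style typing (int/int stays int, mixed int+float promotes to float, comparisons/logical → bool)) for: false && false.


Operand types: bool && bool
Rule: logical operators take bool operands and yield bool
Result type: bool


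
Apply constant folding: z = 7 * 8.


7 * 8 = 56 at compile time
Optimized: z = 56


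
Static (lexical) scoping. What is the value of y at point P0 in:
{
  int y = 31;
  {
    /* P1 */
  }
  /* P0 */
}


y declared in the same block as P0
y = 31


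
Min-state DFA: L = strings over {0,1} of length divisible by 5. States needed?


Track length mod 5: states 0..4, accept at 0
Minimal DFA: 5 states


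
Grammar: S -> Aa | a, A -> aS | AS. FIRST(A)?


Per alternative of A: FIRST(aS) = {a}; FIRST(AS) = {a}
FIRST(A) = {a}


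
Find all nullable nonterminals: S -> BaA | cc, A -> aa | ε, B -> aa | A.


A nonterminal is nullable iff some alternative derives ε (directly, or every symbol in it is nullable)
Nullable: {A, B}


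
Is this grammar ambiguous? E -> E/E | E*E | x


'x/x*x' has two parse trees (no precedence encoded between / and *)
Ambiguous


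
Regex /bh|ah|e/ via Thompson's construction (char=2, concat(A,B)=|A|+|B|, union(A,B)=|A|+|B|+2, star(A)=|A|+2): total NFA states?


Syntax tree has 5 char leaf(s), 2 union(s), 0 star(s)
chars contribute 5×2 = 10; each union adds +2; each star adds +2
Total: 10 + 4 + 0 = 14 states


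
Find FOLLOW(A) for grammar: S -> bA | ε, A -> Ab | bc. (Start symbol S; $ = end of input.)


$ ∈ FOLLOW(S). For each A -> αBβ: add FIRST(β)\{ε} to FOLLOW(B); if β nullable, add FOLLOW(A).
FOLLOW(A) = {$, b}


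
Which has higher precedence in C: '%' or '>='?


'%' is multiplicative (level 10); '>=' is relational (level 7)
Higher level binds tighter
'%' has higher precedence than '>='


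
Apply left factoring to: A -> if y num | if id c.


Common prefix: 'if'
Factored: A -> if A', A' -> y num | id c


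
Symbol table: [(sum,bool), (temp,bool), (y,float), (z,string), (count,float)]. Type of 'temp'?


Lookup 'temp' → type bool


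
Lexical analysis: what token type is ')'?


Pattern: delimiter/punctuation
Type: PUNCTUATION


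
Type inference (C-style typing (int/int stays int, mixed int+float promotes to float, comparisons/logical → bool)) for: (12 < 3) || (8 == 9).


Operand types: bool || bool
Rule: logical operators take bool operands and yield bool
Result type: bool


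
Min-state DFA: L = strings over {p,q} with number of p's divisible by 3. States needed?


Track (count of p) mod 3: states 0..2, accept at 0
Minimal DFA: 3 states


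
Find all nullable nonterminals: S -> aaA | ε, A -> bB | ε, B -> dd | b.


A nonterminal is nullable iff some alternative derives ε (directly, or every symbol in it is nullable)
Nullable: {A, S}


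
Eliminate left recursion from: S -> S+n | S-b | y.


Left-recursive alternatives: S+n, S-b; non-recursive: y
Introduce S': S -> yS', S' -> +nS' | -bS' | ε


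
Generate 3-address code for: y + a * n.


Break into single-operator statements:
t1 = a * n
t2 = y + t1


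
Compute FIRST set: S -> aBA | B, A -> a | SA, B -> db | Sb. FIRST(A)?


Per alternative of A: FIRST(a) = {a}; FIRST(SA) = {a, d}
FIRST(A) = {a, d}


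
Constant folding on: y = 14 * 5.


14 * 5 = 70 at compile time
Optimized: y = 70


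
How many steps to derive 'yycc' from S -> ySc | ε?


Derivation: S => ySc => yyScc => yycc
Steps: 3


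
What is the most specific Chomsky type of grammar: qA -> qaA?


LHS has context (more than one symbol) and |LHS| ≤ |RHS|
Classification: Type 1 (Context-Sensitive)


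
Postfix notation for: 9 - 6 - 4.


Left to right (same or higher precedence on left)
Postfix: 9 6 - 4 -


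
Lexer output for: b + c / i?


Scan left to right, longest-match per lexeme
Tokens: ID(b), OP(+), ID(c), OP(/), ID(i)


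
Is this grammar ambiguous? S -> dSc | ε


balanced d^n…c^n: each string has a unique parse
Unambiguous


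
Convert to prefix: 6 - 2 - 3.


left-to-right (same/higher precedence on left): tree is (- (- 6 2) 3)
Prefix: - - 6 2 3


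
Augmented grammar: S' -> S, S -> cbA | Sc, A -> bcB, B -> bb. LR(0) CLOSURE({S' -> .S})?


Start: S' -> .S
For each item with dot before a nonterminal B, add B -> .γ for every B-production
Closure: [S' -> .S, S -> .cbA, S -> .Sc]


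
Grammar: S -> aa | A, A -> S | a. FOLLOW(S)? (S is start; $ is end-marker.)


$ ∈ FOLLOW(S). For each A -> αBβ: add FIRST(β)\{ε} to FOLLOW(B); if β nullable, add FOLLOW(A).
FOLLOW(S) = {$}


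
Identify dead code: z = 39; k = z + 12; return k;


z is read by k's definition; k is returned
No dead code


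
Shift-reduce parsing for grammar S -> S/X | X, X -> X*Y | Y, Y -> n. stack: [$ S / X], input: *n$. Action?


'*' can extend X; shift to build X -> X*Y
Action: shift


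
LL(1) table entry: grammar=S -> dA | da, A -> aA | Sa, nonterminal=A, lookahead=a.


For [A, a]: 'a' ∈ FIRST(aA)
Entry: A -> aA


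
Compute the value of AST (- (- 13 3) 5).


Evaluate inner: (- 13 3) = 10
Evaluate root: (- 10 5) = 5
Result: 5


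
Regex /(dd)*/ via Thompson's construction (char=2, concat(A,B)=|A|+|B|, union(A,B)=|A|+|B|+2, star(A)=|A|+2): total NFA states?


Syntax tree has 2 char leaf(s), 0 union(s), 1 star(s)
chars contribute 2×2 = 4; each union adds +2; each star adds +2
Total: 4 + 0 + 2 = 6 states


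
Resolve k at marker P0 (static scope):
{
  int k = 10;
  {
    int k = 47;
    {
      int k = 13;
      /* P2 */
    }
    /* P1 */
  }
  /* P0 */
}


k declared in the same block as P0
k = 10


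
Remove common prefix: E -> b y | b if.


Common prefix: 'b'
Factored: E -> b E', E' -> y | if


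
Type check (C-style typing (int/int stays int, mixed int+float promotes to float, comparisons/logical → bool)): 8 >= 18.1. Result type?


Operand types: int >= float
Rule: comparison yields bool
Result type: bool


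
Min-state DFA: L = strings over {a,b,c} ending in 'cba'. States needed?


Track the longest suffix of input matching a prefix of 'cba': 4 classes (prefixes of length 0..3)
Minimal DFA: 4 states


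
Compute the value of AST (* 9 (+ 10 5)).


Evaluate inner: (+ 10 5) = 15
Evaluate root: (* 9 15) = 135
Result: 135


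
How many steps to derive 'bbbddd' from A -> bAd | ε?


Derivation: A => bAd => bbAdd => bbbAddd => bbbddd
Steps: 4


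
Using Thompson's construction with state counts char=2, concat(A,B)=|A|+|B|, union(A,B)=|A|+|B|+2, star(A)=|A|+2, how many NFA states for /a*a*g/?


Syntax tree has 3 char leaf(s), 0 union(s), 2 star(s)
chars contribute 3×2 = 6; each union adds +2; each star adds +2
Total: 6 + 0 + 4 = 10 states


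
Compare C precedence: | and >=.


'>=' is relational (level 7); '|' is bitwise OR (level 3)
Higher level binds tighter
'>=' has higher precedence than '|'
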